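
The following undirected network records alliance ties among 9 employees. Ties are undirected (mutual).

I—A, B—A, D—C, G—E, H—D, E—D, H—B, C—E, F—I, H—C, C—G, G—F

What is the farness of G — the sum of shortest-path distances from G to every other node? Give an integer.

Distances from G: A:3, B:3, C:1, D:2, E:1, F:1, H:2, I:2.
Sum = 3 + 3 + 1 + 2 + 1 + 1 + 2 + 2 = 15.

15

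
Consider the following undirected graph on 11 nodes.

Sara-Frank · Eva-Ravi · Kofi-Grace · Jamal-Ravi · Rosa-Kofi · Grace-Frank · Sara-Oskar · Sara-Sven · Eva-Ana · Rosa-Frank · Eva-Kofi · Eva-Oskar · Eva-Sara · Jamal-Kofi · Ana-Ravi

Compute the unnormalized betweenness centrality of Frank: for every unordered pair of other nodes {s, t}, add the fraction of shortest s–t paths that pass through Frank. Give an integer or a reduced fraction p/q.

11/2

Pairs whose geodesics pass through Frank — Rosa–Sven: 1; Rosa–Grace: 1/2; Rosa–Sara: 1; Rosa–Oskar: 1/2; Sven–Grace: 1; Grace–Sara: 1; Grace–Oskar: 1/2.
All other pairs contribute 0.
Summing the contributions gives betweenness(Frank) = 11/2.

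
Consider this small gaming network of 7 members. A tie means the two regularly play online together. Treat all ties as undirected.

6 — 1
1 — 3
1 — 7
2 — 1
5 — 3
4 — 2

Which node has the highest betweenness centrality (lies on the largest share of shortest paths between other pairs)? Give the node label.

Unnormalized betweenness of each node: 1:13, 2:5, 3:5, 4:0, 5:0, 6:0, 7:0.
1 has the largest value, 13, making it the main broker — the node through which the most shortest paths run.

1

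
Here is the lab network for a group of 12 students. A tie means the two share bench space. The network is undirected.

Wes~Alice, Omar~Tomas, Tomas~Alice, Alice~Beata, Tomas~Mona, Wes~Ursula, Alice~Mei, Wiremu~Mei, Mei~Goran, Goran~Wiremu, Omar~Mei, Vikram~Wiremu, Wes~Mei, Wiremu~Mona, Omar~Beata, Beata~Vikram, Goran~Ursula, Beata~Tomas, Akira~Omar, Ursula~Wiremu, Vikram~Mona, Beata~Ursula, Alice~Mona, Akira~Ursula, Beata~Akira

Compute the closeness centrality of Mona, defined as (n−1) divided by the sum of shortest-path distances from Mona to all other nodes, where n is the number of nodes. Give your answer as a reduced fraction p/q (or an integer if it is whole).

Distances from Mona: Akira:3, Alice:1, Beata:2, Goran:2, Mei:2, Omar:2, Tomas:1, Ursula:2, Vikram:1, Wes:2, Wiremu:1. Sum = 19.
n = 12, so closeness = 11/19.

11/19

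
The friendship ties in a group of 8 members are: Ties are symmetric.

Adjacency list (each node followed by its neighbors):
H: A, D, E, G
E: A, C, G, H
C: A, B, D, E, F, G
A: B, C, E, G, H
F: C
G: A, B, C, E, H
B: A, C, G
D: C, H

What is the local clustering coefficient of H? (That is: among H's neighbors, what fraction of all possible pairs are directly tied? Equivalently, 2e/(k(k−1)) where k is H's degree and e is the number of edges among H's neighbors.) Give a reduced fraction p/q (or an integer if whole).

H's neighbors: A, D, E, and G (k = 4).
Possible neighbor pairs: C(4,2) = 6. Edges among them: A–E, A–G, E–G → e = 3.
Clustering(H) = 3/6 = 1/2.

1/2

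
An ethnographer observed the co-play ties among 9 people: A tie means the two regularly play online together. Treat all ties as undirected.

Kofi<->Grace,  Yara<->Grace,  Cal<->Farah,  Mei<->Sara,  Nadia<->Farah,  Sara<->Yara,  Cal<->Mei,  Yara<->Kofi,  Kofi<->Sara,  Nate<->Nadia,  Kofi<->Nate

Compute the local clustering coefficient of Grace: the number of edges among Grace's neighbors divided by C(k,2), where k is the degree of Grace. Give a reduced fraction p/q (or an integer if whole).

1

Grace's neighbors: Kofi and Yara (k = 2).
Possible neighbor pairs: C(2,2) = 1. Edges among them: Kofi–Yara → e = 1.
Clustering(Grace) = 1/1.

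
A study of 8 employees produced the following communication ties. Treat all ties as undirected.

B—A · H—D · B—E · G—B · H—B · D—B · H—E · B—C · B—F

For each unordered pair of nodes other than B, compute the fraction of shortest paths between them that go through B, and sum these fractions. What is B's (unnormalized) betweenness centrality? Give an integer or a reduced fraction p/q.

Pairs whose geodesics pass through B — C–D: 1; C–E: 1; C–A: 1; C–F: 1; C–H: 1; C–G: 1; D–E: 1/2; D–A: 1; D–F: 1; D–G: 1; E–A: 1; E–F: 1; E–G: 1; A–F: 1 … (+5 more pairs).
All other pairs contribute 0.
Summing the contributions gives betweenness(B) = 37/2.

37/2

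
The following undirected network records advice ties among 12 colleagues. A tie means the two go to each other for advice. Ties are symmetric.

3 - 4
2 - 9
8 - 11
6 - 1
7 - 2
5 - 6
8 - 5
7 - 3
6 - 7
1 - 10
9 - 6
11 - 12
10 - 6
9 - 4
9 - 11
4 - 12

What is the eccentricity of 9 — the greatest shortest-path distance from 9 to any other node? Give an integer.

2

Distances from 9: 1:2, 2:1, 3:2, 4:1, 5:2, 6:1, 7:2, 8:2, 10:2, 11:1, 12:2.
The largest is 2 (to 1, 7, 10, 5, 3, 12, and 8), so the eccentricity of 9 is 2.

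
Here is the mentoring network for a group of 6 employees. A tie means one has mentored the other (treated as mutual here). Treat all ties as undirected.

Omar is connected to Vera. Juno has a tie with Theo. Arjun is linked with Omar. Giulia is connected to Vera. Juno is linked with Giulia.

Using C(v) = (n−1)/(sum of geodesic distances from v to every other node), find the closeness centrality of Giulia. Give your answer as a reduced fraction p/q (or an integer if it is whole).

5/9

Distances from Giulia: Arjun:3, Juno:1, Omar:2, Theo:2, Vera:1. Sum = 9.
n = 6, so closeness = 5/9.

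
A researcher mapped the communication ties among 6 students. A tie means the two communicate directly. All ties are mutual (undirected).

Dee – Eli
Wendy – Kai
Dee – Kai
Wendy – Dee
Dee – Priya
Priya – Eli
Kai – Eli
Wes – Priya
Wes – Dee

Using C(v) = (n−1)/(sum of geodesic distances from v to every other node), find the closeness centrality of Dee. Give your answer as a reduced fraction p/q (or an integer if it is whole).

1

Distances from Dee: Eli:1, Kai:1, Priya:1, Wendy:1, Wes:1. Sum = 5.
n = 6, so closeness = 5/5 = 1.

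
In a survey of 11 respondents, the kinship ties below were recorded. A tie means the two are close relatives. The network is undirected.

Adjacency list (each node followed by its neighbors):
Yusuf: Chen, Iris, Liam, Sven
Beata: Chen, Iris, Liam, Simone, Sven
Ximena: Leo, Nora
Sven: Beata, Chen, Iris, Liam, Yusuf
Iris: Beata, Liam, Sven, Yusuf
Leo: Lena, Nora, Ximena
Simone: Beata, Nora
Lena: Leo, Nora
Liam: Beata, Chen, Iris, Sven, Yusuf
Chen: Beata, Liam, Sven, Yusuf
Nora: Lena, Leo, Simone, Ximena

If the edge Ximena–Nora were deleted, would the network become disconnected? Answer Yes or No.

No

Even without that edge, Ximena still reaches Nora via Ximena – Leo – Nora, so the network stays connected. Not a bridge.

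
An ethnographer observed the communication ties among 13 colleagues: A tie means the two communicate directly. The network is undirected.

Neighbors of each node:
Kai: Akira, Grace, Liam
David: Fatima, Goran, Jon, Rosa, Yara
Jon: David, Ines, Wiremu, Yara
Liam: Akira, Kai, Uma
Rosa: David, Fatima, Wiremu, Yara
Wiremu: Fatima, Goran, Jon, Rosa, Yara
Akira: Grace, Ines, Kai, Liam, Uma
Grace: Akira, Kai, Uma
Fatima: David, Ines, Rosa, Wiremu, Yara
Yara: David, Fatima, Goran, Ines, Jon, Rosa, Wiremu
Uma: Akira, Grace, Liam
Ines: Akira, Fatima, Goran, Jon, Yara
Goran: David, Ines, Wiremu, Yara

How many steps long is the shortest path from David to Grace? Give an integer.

4

One shortest route is David – Fatima – Ines – Akira – Grace, which uses 4 edges, and at distance 3 from David we only reach {Akira}, which does not include Grace. So d(David,Grace) = 4.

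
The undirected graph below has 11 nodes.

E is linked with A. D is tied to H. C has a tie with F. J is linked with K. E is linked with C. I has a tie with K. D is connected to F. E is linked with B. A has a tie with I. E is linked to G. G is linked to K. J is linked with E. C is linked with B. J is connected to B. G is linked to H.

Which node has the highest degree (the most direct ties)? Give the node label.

Degrees — A:2, B:3, C:3, D:2, E:5, F:2, G:3, H:2, I:2, J:3, K:3.
The maximum is 5, attained only by E.

E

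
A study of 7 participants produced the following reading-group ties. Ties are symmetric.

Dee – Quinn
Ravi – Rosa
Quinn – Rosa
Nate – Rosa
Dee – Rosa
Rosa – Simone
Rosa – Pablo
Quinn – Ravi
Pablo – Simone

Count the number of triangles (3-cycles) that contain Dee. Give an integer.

Dee's neighbors: Quinn and Rosa.
Neighbor pairs that are themselves tied: Dee–Quinn–Rosa. Each forms one triangle with Dee, for 1 in total.

1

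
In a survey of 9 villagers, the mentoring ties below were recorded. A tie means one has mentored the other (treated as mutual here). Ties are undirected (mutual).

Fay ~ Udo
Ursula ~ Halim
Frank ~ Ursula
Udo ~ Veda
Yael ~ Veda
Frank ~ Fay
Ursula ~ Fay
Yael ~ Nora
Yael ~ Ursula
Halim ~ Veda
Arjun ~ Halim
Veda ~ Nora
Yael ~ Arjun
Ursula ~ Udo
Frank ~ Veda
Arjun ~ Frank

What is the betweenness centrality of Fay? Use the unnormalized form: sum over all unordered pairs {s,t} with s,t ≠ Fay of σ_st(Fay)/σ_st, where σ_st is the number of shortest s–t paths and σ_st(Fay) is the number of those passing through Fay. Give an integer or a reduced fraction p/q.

10/21

Pairs whose geodesics pass through Fay — Arjun–Udo: 1/7; Frank–Udo: 1/3.
All other pairs contribute 0.
Summing the contributions gives betweenness(Fay) = 10/21.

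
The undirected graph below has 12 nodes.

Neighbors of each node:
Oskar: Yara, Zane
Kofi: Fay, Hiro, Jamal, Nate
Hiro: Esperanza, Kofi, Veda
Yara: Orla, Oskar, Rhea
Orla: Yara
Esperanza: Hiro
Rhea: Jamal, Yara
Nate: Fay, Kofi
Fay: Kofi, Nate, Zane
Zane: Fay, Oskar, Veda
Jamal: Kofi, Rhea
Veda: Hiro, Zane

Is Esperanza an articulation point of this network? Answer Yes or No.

Even without Esperanza, every remaining node can still reach every other (the residual graph is connected), so Esperanza is not a cut vertex.

No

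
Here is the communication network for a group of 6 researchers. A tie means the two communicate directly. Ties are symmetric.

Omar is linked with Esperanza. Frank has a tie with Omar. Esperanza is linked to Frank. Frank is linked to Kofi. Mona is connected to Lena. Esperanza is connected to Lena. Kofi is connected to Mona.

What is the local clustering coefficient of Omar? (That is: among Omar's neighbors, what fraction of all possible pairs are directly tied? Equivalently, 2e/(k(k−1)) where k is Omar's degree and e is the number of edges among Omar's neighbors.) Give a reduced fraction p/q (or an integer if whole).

1

Omar's neighbors: Esperanza and Frank (k = 2).
Possible neighbor pairs: C(2,2) = 1. Edges among them: Esperanza–Frank → e = 1.
Clustering(Omar) = 1/1.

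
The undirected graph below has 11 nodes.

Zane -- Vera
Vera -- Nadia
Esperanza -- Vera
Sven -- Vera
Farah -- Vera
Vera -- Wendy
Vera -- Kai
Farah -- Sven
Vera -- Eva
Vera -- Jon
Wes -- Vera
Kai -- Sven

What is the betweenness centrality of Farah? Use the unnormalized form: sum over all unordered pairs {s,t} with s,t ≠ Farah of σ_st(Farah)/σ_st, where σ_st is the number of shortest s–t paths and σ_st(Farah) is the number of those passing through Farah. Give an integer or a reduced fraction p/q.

0

No shortest path between any pair of other nodes passes through Farah.
Summing the contributions gives betweenness(Farah) = 0.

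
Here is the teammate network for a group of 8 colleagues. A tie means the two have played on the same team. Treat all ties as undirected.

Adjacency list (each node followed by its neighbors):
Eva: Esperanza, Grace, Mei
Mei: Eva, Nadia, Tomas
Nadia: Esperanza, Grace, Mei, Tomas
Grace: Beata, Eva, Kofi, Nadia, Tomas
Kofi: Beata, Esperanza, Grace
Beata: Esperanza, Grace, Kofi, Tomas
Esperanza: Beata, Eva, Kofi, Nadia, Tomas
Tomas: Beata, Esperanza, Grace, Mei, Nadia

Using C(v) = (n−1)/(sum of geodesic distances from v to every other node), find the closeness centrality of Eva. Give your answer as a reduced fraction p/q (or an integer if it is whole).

Distances from Eva: Beata:2, Esperanza:1, Grace:1, Kofi:2, Mei:1, Nadia:2, Tomas:2. Sum = 11.
n = 8, so closeness = 7/11.

7/11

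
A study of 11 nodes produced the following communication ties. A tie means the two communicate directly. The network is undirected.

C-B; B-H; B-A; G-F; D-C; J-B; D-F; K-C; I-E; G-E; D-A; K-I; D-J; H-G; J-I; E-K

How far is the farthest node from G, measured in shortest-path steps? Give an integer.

3

Distances from G: A:3, B:2, C:3, D:2, E:1, F:1, H:1, I:2, J:3, K:2.
The largest is 3 (to C, J, and A), so the eccentricity of G is 3.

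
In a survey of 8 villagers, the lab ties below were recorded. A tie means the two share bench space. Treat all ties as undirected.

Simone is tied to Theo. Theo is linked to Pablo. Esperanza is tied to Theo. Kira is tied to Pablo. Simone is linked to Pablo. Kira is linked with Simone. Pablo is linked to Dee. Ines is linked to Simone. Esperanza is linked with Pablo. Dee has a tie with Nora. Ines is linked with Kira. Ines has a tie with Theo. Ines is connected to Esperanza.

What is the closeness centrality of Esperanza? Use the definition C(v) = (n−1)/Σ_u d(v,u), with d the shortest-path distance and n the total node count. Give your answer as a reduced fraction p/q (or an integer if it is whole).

Distances from Esperanza: Dee:2, Ines:1, Kira:2, Nora:3, Pablo:1, Simone:2, Theo:1. Sum = 12.
n = 8, so closeness = 7/12.

7/12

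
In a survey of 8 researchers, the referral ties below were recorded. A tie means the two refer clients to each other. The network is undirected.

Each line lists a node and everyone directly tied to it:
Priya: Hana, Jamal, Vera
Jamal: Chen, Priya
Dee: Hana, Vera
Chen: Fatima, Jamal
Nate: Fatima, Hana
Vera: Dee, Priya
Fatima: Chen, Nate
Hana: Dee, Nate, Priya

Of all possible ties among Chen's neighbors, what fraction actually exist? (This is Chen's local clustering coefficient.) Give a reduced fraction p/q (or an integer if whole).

0

Chen's neighbors: Fatima and Jamal (k = 2).
Possible neighbor pairs: C(2,2) = 1. Edges among them: none → e = 0.
Clustering(Chen) = 0/1.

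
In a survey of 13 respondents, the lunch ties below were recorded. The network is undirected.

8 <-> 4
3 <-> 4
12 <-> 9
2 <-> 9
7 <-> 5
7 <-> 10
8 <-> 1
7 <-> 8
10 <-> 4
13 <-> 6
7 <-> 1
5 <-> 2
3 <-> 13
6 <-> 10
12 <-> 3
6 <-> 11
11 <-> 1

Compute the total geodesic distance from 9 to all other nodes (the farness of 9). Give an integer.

Distances from 9: 1:4, 2:1, 3:2, 4:3, 5:2, 6:4, 7:3, 8:4, 10:4, 11:5, 12:1, 13:3.
Sum = 4 + 1 + 2 + 3 + 2 + 4 + 3 + 4 + 4 + 5 + 1 + 3 = 36.

36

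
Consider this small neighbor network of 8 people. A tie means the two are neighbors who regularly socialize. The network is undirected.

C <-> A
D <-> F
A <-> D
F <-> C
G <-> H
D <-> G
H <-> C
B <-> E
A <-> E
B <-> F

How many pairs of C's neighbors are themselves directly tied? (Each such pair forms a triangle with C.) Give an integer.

0

C's neighbors are A, F, and H, but none of them are tied to each other, so no triangle contains C.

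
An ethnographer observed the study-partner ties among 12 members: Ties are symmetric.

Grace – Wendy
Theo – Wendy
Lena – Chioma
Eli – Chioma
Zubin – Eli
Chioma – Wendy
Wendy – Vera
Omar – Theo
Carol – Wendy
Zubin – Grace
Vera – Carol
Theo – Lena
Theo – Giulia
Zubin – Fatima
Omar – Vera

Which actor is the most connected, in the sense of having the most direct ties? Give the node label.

Wendy

Degrees — Carol:2, Chioma:3, Eli:2, Fatima:1, Giulia:1, Grace:2, Lena:2, Omar:2, Theo:4, Vera:3, Wendy:5, Zubin:3.
The maximum is 5, attained only by Wendy.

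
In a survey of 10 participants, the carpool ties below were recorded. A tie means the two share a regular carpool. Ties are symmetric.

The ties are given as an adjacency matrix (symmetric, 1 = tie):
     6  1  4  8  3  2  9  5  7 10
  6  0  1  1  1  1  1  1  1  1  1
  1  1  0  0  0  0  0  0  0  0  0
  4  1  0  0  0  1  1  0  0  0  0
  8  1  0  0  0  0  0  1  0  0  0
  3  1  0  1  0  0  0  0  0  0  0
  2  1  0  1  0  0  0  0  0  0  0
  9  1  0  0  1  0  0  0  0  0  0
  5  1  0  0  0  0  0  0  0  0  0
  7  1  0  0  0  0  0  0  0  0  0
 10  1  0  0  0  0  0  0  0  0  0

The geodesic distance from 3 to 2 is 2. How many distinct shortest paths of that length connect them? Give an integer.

2

The shortest distance is 2. The length-2 paths are: 3–6–2; 3–4–2.
That gives 2 distinct shortest paths.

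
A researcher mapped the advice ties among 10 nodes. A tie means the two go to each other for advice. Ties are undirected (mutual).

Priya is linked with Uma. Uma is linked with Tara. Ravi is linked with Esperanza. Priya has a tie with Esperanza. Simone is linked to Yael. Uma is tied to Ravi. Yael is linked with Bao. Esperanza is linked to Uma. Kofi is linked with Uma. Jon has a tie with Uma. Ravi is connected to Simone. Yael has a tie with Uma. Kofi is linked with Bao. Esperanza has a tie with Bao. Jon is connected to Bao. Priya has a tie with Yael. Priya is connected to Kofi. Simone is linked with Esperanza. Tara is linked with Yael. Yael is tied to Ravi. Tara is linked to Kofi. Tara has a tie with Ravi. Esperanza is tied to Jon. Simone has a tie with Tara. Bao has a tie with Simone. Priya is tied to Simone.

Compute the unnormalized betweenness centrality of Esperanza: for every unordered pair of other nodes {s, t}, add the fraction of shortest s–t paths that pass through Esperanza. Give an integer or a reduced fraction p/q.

167/60

Pairs whose geodesics pass through Esperanza — Uma–Simone: 1/5; Uma–Bao: 1/4; Priya–Ravi: 1/4; Priya–Bao: 1/4; Priya–Jon: 1/2; Ravi–Bao: 1/3; Ravi–Jon: 1/2; Simone–Jon: 1/2.
All other pairs contribute 0.
Summing the contributions gives betweenness(Esperanza) = 167/60.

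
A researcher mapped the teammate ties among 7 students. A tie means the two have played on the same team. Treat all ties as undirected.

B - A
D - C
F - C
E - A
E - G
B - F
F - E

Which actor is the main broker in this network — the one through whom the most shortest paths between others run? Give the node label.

F

Unnormalized betweenness of each node: A:1, B:3/2, C:5, D:0, E:13/2, F:9, G:0.
F has the largest value, 9, making it the main broker — the node through which the most shortest paths run.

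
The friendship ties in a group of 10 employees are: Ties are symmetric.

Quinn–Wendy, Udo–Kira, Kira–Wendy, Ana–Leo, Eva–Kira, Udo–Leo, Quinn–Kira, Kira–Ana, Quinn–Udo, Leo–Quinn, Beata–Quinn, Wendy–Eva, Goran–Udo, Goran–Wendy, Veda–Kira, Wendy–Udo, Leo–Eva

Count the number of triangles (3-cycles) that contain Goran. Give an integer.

Goran's neighbors: Udo and Wendy.
Neighbor pairs that are themselves tied: Goran–Udo–Wendy. Each forms one triangle with Goran, for 1 in total.

1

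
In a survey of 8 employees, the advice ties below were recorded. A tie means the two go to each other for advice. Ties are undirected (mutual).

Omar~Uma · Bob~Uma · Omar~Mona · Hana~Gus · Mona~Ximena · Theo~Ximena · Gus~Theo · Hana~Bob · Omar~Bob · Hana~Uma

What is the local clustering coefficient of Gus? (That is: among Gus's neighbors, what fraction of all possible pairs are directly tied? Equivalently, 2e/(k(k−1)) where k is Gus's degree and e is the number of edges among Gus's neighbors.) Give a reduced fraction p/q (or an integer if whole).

0

Gus's neighbors: Hana and Theo (k = 2).
Possible neighbor pairs: C(2,2) = 1. Edges among them: none → e = 0.
Clustering(Gus) = 0/1.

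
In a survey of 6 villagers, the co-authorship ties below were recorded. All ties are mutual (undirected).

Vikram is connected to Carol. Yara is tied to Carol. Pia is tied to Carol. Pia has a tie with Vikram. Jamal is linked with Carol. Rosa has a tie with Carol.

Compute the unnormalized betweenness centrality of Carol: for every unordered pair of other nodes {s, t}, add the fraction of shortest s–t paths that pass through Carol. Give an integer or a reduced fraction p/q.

Pairs whose geodesics pass through Carol — Rosa–Pia: 1; Rosa–Vikram: 1; Rosa–Jamal: 1; Rosa–Yara: 1; Pia–Jamal: 1; Pia–Yara: 1; Vikram–Jamal: 1; Vikram–Yara: 1; Jamal–Yara: 1.
All other pairs contribute 0.
Summing the contributions gives betweenness(Carol) = 9.

9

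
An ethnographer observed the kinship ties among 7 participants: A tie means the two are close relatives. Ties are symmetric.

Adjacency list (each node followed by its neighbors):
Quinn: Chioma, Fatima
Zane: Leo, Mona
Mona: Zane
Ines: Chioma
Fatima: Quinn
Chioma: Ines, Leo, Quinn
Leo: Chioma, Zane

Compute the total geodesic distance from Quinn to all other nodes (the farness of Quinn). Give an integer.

Distances from Quinn: Chioma:1, Fatima:1, Ines:2, Leo:2, Mona:4, Zane:3.
Sum = 1 + 1 + 2 + 2 + 4 + 3 = 13.

13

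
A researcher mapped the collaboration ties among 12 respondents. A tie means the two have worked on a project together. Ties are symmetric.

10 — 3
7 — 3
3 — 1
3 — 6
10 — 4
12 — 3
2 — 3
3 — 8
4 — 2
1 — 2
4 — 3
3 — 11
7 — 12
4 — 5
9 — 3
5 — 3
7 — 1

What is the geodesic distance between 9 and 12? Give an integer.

One shortest route is 9 – 3 – 12, which uses 2 edges, and 9 and 12 are not directly tied, so nothing shorter exists. So d(9,12) = 2.

2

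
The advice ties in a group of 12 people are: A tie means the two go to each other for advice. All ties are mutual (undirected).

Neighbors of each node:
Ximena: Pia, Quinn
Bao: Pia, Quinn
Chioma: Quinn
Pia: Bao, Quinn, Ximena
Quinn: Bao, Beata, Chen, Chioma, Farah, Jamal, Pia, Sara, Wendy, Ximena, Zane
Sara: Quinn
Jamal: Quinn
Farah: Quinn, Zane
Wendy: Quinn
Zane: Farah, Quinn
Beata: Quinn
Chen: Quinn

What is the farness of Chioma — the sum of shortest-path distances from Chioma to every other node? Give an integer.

21

Distances from Chioma: Bao:2, Beata:2, Chen:2, Farah:2, Jamal:2, Pia:2, Quinn:1, Sara:2, Wendy:2, Ximena:2, Zane:2.
Sum = 2 + 2 + 2 + 2 + 2 + 2 + 1 + 2 + 2 + 2 + 2 = 21.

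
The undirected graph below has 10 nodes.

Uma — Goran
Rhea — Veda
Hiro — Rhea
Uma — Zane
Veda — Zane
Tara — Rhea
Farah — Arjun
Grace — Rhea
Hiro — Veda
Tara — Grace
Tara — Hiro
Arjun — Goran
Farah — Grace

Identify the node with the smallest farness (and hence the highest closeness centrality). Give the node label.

Farness (sum of distances to all others) for each node — Arjun:23, Farah:21, Goran:24, Grace:19, Hiro:21, Rhea:18, Tara:21, Uma:23, Veda:19, Zane:21.
The smallest farness is 18, for Rhea, so Rhea has the highest closeness.

Rhea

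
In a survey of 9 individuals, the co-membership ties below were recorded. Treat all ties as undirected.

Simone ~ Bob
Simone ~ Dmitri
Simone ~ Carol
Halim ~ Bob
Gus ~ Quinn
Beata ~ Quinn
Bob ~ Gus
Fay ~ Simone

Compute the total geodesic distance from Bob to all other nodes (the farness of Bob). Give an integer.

Distances from Bob: Beata:3, Carol:2, Dmitri:2, Fay:2, Gus:1, Halim:1, Quinn:2, Simone:1.
Sum = 3 + 2 + 2 + 2 + 1 + 1 + 2 + 1 = 14.

14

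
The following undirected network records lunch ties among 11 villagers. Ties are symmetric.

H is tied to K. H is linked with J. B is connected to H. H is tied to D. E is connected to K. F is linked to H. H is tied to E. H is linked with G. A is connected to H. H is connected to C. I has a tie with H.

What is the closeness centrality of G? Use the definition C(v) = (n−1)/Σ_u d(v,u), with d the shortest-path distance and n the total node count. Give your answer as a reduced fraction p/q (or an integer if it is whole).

10/19

Distances from G: A:2, B:2, C:2, D:2, E:2, F:2, H:1, I:2, J:2, K:2. Sum = 19.
n = 11, so closeness = 10/19.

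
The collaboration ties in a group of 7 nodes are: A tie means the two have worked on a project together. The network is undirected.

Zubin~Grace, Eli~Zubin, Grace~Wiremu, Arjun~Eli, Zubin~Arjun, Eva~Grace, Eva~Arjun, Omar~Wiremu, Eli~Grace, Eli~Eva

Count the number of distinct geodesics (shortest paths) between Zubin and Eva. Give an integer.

3

The shortest distance is 2. The length-2 paths are: Zubin–Eli–Eva; Zubin–Grace–Eva; Zubin–Arjun–Eva.
That gives 3 distinct shortest paths.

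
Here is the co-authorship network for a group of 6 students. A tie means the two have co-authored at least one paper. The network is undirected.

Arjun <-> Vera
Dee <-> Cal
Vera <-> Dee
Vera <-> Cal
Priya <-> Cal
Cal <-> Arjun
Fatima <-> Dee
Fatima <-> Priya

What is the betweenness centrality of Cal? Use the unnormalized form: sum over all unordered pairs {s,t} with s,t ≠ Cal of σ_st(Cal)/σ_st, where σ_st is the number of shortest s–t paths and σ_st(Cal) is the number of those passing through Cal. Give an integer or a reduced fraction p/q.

Pairs whose geodesics pass through Cal — Fatima–Arjun: 2/3; Priya–Dee: 1/2; Priya–Arjun: 1; Priya–Vera: 1; Dee–Arjun: 1/2.
All other pairs contribute 0.
Summing the contributions gives betweenness(Cal) = 11/3.

11/3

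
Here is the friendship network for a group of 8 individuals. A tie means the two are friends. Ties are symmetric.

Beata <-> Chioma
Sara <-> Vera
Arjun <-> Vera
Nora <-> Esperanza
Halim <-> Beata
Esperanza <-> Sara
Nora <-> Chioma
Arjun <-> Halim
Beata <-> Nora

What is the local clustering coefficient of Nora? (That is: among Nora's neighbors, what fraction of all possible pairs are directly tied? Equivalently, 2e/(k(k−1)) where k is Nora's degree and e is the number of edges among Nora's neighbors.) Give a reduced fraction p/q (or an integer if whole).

1/3

Nora's neighbors: Beata, Chioma, and Esperanza (k = 3).
Possible neighbor pairs: C(3,2) = 3. Edges among them: Beata–Chioma → e = 1.
Clustering(Nora) = 1/3.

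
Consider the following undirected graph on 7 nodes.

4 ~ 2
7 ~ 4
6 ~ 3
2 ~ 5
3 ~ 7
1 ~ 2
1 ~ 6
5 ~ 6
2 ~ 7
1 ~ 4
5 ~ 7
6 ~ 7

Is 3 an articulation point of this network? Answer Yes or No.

Even without 3, every remaining node can still reach every other (the residual graph is connected), so 3 is not a cut vertex.

No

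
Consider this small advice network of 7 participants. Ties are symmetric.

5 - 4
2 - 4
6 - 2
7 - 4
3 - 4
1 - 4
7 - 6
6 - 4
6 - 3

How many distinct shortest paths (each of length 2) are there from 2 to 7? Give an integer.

2

The shortest distance is 2. The length-2 paths are: 2–4–7; 2–6–7.
That gives 2 distinct shortest paths.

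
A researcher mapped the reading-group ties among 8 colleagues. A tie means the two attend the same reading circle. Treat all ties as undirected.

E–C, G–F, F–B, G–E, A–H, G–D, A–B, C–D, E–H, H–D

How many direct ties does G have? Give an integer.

G is directly tied to D, E, and F. That is 3 neighbors, so the degree of G is 3.

3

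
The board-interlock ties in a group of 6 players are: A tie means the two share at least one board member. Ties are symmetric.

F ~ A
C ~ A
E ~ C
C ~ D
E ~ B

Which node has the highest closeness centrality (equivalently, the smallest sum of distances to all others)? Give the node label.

C

Farness (sum of distances to all others) for each node — A:9, B:13, C:7, D:11, E:9, F:13.
The smallest farness is 7, for C, so C has the highest closeness.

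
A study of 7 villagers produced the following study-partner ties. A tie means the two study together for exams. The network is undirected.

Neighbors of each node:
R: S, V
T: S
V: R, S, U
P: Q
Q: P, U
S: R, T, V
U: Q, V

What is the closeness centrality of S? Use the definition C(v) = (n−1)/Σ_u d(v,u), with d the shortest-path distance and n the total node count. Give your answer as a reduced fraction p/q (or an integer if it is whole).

1/2

Distances from S: P:4, Q:3, R:1, T:1, U:2, V:1. Sum = 12.
n = 7, so closeness = 6/12 = 1/2.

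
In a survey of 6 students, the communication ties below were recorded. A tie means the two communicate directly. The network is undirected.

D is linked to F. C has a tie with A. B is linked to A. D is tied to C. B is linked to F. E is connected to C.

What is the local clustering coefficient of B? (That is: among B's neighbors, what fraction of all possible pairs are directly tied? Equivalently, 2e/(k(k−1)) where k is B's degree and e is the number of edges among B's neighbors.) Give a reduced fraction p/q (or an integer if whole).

0

B's neighbors: A and F (k = 2).
Possible neighbor pairs: C(2,2) = 1. Edges among them: none → e = 0.
Clustering(B) = 0/1.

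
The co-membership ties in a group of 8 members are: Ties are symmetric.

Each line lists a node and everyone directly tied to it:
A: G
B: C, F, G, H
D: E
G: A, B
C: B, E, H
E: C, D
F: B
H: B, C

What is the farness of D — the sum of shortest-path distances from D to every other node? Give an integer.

22

Distances from D: A:5, B:3, C:2, E:1, F:4, G:4, H:3.
Sum = 5 + 3 + 2 + 1 + 4 + 4 + 3 = 22.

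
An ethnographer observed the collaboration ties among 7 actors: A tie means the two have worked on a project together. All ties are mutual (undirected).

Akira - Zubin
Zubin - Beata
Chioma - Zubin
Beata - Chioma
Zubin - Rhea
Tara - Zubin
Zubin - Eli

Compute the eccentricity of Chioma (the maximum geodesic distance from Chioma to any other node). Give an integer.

Distances from Chioma: Akira:2, Beata:1, Eli:2, Rhea:2, Tara:2, Zubin:1.
The largest is 2 (to Rhea, Akira, Tara, and Eli), so the eccentricity of Chioma is 2.

2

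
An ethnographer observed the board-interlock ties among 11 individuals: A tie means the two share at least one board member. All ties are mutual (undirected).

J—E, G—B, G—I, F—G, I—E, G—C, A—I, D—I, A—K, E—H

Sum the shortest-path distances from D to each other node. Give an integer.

Distances from D: A:2, B:3, C:3, E:2, F:3, G:2, H:3, I:1, J:3, K:3.
Sum = 2 + 3 + 3 + 2 + 3 + 2 + 3 + 1 + 3 + 3 = 25.

25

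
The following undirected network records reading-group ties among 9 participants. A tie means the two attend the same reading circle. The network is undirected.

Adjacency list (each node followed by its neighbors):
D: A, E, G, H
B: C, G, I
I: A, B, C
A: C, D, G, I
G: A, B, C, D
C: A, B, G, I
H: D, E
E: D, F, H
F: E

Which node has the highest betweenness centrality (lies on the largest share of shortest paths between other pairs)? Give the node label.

Unnormalized betweenness of each node: A:19/3, B:1/3, C:2/3, D:15, E:7, F:0, G:19/3, H:0, I:1/3.
D has the largest value, 15, making it the main broker — the node through which the most shortest paths run.

D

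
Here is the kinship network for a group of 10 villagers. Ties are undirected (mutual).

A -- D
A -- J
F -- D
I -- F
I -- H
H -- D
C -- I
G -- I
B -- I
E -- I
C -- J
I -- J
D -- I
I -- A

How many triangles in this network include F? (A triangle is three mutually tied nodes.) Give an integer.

1

F's neighbors: D and I.
Neighbor pairs that are themselves tied: F–D–I. Each forms one triangle with F, for 1 in total.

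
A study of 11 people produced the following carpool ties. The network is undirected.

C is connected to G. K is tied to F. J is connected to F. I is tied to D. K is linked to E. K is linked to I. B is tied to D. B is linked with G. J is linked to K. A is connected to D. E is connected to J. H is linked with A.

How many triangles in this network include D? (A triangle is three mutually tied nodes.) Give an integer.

0

D's neighbors are A, B, and I, but none of them are tied to each other, so no triangle contains D.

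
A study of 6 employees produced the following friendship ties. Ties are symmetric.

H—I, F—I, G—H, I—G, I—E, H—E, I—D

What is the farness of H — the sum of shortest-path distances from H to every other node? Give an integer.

7

Distances from H: D:2, E:1, F:2, G:1, I:1.
Sum = 2 + 1 + 2 + 1 + 1 = 7.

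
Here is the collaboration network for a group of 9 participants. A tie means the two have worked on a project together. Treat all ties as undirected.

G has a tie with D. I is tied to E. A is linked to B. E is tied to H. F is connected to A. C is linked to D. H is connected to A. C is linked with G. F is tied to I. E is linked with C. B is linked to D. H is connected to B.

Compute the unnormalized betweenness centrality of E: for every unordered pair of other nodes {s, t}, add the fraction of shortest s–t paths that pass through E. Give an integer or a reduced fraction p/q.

8

Pairs whose geodesics pass through E — A–C: 1/2; H–G: 1/2; H–C: 1; H–I: 1; B–I: 1/2; D–I: 1; G–I: 1; G–F: 1/2; C–I: 1; C–F: 1.
All other pairs contribute 0.
Summing the contributions gives betweenness(E) = 8.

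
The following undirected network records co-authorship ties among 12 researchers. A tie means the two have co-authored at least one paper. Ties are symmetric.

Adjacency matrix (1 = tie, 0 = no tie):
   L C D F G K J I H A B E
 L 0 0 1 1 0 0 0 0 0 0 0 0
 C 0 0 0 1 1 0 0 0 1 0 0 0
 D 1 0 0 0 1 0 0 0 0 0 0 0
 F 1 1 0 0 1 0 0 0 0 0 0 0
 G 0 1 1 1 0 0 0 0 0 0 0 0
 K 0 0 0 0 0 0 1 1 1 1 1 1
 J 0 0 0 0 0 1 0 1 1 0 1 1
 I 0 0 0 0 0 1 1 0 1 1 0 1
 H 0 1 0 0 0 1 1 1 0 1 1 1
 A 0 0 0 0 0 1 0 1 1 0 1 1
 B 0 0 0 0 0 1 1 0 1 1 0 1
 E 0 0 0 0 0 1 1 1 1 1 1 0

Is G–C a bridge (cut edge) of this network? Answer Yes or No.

Even without that edge, G still reaches C via G – F – C, so the network stays connected. Not a bridge.

No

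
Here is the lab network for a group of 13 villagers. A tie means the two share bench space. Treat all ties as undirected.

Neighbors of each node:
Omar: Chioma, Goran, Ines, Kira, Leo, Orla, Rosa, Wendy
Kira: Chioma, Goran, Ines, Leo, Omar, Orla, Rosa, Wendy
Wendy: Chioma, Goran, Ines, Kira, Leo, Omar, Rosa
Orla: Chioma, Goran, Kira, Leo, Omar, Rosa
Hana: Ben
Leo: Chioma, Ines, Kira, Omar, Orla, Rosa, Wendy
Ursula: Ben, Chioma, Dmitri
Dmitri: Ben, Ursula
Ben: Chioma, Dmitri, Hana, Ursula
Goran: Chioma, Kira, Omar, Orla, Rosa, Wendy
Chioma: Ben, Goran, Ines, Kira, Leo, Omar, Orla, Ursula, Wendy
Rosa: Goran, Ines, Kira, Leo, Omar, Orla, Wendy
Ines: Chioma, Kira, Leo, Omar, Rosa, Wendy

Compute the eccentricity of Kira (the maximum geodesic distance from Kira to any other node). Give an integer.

3

Distances from Kira: Ben:2, Chioma:1, Dmitri:3, Goran:1, Hana:3, Ines:1, Leo:1, Omar:1, Orla:1, Rosa:1, Ursula:2, Wendy:1.
The largest is 3 (to Dmitri and Hana), so the eccentricity of Kira is 3.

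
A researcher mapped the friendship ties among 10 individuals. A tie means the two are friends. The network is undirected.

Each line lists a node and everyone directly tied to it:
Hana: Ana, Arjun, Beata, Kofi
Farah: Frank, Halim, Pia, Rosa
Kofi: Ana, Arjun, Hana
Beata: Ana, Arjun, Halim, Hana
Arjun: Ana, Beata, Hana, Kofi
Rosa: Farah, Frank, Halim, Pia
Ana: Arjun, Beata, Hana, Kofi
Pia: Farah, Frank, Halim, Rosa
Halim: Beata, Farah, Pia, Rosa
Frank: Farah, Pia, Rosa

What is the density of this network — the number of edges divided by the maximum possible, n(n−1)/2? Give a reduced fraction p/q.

There are 19 edges and 10 nodes, so the maximum possible is C(10,2) = 45.
Density = 19/45.

19/45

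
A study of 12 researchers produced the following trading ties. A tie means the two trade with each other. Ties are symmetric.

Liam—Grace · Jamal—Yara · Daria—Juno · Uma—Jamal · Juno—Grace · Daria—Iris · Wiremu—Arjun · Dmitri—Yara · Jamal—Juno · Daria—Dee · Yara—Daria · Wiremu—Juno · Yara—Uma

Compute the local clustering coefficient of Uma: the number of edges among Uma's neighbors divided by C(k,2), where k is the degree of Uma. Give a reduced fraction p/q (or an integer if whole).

1

Uma's neighbors: Jamal and Yara (k = 2).
Possible neighbor pairs: C(2,2) = 1. Edges among them: Jamal–Yara → e = 1.
Clustering(Uma) = 1/1.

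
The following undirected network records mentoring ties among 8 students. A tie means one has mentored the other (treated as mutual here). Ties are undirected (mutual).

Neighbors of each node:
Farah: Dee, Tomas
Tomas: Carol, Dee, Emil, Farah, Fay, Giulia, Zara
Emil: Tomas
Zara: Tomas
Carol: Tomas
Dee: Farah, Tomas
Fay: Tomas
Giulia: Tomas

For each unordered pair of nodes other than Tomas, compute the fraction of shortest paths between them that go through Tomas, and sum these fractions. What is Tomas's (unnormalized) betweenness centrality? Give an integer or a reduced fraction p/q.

20

Pairs whose geodesics pass through Tomas — Fay–Zara: 1; Fay–Giulia: 1; Fay–Carol: 1; Fay–Emil: 1; Fay–Dee: 1; Fay–Farah: 1; Zara–Giulia: 1; Zara–Carol: 1; Zara–Emil: 1; Zara–Dee: 1; Zara–Farah: 1; Giulia–Carol: 1; Giulia–Emil: 1; Giulia–Dee: 1 … (+6 more pairs).
All other pairs contribute 0.
Summing the contributions gives betweenness(Tomas) = 20.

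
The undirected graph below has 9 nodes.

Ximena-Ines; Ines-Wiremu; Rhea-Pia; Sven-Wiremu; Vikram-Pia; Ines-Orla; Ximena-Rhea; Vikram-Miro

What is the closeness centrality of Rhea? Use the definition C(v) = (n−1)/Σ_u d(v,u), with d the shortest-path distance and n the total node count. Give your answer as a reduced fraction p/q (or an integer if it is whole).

Distances from Rhea: Ines:2, Miro:3, Orla:3, Pia:1, Sven:4, Vikram:2, Wiremu:3, Ximena:1. Sum = 19.
n = 9, so closeness = 8/19.

8/19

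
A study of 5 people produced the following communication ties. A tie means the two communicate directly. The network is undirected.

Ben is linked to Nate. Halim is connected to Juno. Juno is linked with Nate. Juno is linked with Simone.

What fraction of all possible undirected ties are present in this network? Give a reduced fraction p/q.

2/5

There are 4 edges and 5 nodes, so the maximum possible is C(5,2) = 10.
Density = 4/10 = 2/5.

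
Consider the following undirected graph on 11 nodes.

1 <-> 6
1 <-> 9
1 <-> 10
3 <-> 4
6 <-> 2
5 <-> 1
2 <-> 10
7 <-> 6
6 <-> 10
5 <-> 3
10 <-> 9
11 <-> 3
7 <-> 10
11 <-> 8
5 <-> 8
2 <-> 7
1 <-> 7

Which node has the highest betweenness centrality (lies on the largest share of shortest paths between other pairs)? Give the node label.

Unnormalized betweenness of each node: 1:26, 2:0, 3:25/2, 4:0, 5:25, 6:2, 7:2, 8:7/2, 9:0, 10:4, 11:1.
1 has the largest value, 26, making it the main broker — the node through which the most shortest paths run.

1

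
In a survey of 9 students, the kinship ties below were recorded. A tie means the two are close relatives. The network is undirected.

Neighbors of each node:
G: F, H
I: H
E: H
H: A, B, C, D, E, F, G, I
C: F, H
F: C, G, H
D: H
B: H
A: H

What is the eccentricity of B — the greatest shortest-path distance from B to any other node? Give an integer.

2

Distances from B: A:2, C:2, D:2, E:2, F:2, G:2, H:1, I:2.
The largest is 2 (to E, D, C, A, G, F, and I), so the eccentricity of B is 2.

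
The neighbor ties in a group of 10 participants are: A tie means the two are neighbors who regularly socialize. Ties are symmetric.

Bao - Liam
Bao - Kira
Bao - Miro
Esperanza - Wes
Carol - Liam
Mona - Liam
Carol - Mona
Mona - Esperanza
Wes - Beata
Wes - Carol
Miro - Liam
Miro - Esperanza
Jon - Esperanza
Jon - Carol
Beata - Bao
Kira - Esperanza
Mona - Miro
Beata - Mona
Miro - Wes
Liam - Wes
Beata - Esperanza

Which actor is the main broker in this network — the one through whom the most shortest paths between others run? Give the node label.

Esperanza

Unnormalized betweenness of each node: Bao:17/6, Beata:29/20, Carol:49/20, Esperanza:179/20, Jon:7/12, Kira:7/12, Liam:27/10, Miro:107/60, Mona:7/3, Wes:7/3.
Esperanza has the largest value, 179/20, making it the main broker — the node through which the most shortest paths run.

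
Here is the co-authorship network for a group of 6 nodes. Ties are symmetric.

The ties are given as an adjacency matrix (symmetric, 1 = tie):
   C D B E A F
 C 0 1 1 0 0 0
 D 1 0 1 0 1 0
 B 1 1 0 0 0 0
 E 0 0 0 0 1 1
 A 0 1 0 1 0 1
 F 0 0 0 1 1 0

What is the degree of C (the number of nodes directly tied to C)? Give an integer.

2

C is directly tied to B and D. That is 2 neighbors, so the degree of C is 2.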